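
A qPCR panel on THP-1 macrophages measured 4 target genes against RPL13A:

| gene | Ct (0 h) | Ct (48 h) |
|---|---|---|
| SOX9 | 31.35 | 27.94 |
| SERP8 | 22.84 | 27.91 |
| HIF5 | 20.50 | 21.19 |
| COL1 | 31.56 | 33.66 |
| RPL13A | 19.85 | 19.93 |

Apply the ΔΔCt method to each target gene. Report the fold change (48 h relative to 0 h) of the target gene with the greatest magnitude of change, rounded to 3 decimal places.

SOX9: ΔΔCt = (27.94−19.93) − (31.35−19.85) = 8.01 − 11.50 = -3.49; fold change = 2^3.49 = 11.236
SERP8: ΔΔCt = (27.91−19.93) − (22.84−19.85) = 7.98 − 2.99 = 4.99; fold change = 2^-4.99 = 0.031
HIF5: ΔΔCt = (21.19−19.93) − (20.50−19.85) = 1.26 − 0.65 = 0.61; fold change = 2^-0.61 = 0.655
COL1: ΔΔCt = (33.66−19.93) − (31.56−19.85) = 13.73 − 11.71 = 2.02; fold change = 2^-2.02 = 0.247
SERP8 has the largest |ΔΔCt| = 4.99.

0.031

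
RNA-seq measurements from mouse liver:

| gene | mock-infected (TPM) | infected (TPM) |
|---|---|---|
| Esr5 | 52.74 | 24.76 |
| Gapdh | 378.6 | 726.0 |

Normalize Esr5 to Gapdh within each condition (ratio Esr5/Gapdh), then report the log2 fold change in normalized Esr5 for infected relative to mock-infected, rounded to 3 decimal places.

Esr5/Gapdh (mock-infected) = 52.74 / 378.6 = 0.1393
Esr5/Gapdh (infected) = 24.76 / 726.0 = 0.034105
Fold change = 0.034105 / 0.1393 = 0.2448
log2(0.2448) = -2.0302

-2.030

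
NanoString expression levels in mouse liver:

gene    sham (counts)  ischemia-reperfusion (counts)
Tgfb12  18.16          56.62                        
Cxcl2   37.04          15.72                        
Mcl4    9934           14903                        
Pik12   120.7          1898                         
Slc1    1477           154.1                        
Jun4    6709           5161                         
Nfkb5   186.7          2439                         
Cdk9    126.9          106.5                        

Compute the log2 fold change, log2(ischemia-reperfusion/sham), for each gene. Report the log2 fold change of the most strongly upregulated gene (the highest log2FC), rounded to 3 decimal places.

3.975

log2(56.62/18.16) = 1.641  (Tgfb12)
log2(15.72/37.04) = -1.236  (Cxcl2)
log2(14903/9934) = 0.585  (Mcl4)
log2(1898/120.7) = 3.975  (Pik12)
log2(154.1/1477) = -3.261  (Slc1)
log2(5161/6709) = -0.378  (Jun4)
log2(2439/186.7) = 3.707  (Nfkb5)
log2(106.5/126.9) = -0.253  (Cdk9)
Pik12 is most strongly upregulated.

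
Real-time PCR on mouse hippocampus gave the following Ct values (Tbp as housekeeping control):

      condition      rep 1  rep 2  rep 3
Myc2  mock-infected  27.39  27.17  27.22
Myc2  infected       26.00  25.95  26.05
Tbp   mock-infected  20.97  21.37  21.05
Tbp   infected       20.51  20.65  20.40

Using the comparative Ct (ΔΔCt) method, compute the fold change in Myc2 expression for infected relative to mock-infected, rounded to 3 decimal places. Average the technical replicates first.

1.569

Mean Ct: Myc2 mock-infected 27.260; Myc2 infected 26.000; Tbp mock-infected 21.130; Tbp infected 20.520
ΔCt(mock-infected) = 27.260 − 21.130 = 6.130
ΔCt(infected) = 26.000 − 20.520 = 5.480
ΔΔCt = 5.480 − 6.130 = -0.650
Fold change = 2^(−(-0.650)) = 2^0.650 = 1.5692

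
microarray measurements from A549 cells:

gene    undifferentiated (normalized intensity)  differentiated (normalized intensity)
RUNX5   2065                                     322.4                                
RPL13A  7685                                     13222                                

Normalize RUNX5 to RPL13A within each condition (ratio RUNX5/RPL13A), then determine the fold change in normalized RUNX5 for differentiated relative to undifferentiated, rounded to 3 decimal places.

0.091

RUNX5/RPL13A (undifferentiated) = 2065 / 7685 = 0.26871
RUNX5/RPL13A (differentiated) = 322.4 / 13222 = 0.024384
Fold change = 0.024384 / 0.26871 = 0.0907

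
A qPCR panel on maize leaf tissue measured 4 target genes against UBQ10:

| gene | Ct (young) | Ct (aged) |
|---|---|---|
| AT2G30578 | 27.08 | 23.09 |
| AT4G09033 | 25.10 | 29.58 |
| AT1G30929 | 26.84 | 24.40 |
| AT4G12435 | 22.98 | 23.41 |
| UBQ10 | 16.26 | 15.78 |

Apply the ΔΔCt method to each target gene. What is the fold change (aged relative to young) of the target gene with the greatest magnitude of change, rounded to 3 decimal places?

0.032

AT2G30578: ΔΔCt = (23.09−15.78) − (27.08−16.26) = 7.31 − 10.82 = -3.51; fold change = 2^3.51 = 11.392
AT4G09033: ΔΔCt = (29.58−15.78) − (25.10−16.26) = 13.80 − 8.84 = 4.96; fold change = 2^-4.96 = 0.032
AT1G30929: ΔΔCt = (24.40−15.78) − (26.84−16.26) = 8.62 − 10.58 = -1.96; fold change = 2^1.96 = 3.891
AT4G12435: ΔΔCt = (23.41−15.78) − (22.98−16.26) = 7.63 − 6.72 = 0.91; fold change = 2^-0.91 = 0.532
AT4G09033 has the largest |ΔΔCt| = 4.96.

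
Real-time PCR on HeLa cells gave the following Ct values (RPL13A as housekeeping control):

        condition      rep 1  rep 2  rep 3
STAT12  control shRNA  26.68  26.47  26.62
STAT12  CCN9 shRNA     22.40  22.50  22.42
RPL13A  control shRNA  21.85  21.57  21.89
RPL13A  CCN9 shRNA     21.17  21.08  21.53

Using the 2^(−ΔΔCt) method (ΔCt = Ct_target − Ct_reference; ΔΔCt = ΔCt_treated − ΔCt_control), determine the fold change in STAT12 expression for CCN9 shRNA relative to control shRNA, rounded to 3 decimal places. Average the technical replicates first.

Mean Ct: STAT12 control shRNA 26.590; STAT12 CCN9 shRNA 22.440; RPL13A control shRNA 21.770; RPL13A CCN9 shRNA 21.260
ΔCt(control shRNA) = 26.590 − 21.770 = 4.820
ΔCt(CCN9 shRNA) = 22.440 − 21.260 = 1.180
ΔΔCt = 1.180 − 4.820 = -3.640
Fold change = 2^(−(-3.640)) = 2^3.640 = 12.4666

12.467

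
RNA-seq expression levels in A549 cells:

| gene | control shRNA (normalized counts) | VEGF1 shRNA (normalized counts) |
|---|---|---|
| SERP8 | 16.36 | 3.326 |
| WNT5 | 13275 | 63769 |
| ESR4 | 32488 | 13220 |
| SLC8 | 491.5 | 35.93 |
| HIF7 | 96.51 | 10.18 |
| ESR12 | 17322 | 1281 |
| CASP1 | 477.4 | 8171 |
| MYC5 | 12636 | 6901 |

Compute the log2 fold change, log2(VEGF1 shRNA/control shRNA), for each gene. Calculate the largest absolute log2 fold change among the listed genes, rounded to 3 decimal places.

4.097

log2(3.326/16.36) = -2.298  (SERP8)
log2(63769/13275) = 2.264  (WNT5)
log2(13220/32488) = -1.297  (ESR4)
log2(35.93/491.5) = -3.774  (SLC8)
log2(10.18/96.51) = -3.245  (HIF7)
log2(1281/17322) = -3.757  (ESR12)
log2(8171/477.4) = 4.097  (CASP1)
log2(6901/12636) = -0.873  (MYC5)
The largest magnitude belongs to CASP1.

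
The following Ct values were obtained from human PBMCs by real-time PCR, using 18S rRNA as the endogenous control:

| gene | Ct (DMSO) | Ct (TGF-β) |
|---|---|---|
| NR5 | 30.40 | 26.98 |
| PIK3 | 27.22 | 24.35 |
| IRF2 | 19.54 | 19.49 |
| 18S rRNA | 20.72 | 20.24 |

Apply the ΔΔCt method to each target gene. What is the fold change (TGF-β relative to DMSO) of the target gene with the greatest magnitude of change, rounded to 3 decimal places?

7.674

NR5: ΔΔCt = (26.98−20.24) − (30.40−20.72) = 6.74 − 9.68 = -2.94; fold change = 2^2.94 = 7.674
PIK3: ΔΔCt = (24.35−20.24) − (27.22−20.72) = 4.11 − 6.50 = -2.39; fold change = 2^2.39 = 5.242
IRF2: ΔΔCt = (19.49−20.24) − (19.54−20.72) = -0.75 − (-1.18) = 0.43; fold change = 2^-0.43 = 0.742
NR5 has the largest |ΔΔCt| = 2.94.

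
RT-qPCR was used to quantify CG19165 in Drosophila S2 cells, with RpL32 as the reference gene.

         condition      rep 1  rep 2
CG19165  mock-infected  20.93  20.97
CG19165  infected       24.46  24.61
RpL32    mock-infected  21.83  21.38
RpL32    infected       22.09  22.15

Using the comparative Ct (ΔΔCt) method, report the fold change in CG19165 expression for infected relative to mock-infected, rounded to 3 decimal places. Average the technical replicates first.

0.119

Mean Ct: CG19165 mock-infected 20.950; CG19165 infected 24.535; RpL32 mock-infected 21.605; RpL32 infected 22.120
ΔCt(mock-infected) = 20.950 − 21.605 = -0.655
ΔCt(infected) = 24.535 − 22.120 = 2.415
ΔΔCt = 2.415 − (-0.655) = 3.070
Fold change = 2^(−3.070) = 0.1191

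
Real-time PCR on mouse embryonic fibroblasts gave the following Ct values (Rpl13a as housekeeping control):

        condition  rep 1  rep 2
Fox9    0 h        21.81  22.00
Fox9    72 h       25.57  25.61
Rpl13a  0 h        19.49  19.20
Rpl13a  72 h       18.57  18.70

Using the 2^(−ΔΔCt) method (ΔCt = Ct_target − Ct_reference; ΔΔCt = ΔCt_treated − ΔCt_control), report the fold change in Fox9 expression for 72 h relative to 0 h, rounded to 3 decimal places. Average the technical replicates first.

Mean Ct: Fox9 0 h 21.905; Fox9 72 h 25.590; Rpl13a 0 h 19.345; Rpl13a 72 h 18.635
ΔCt(0 h) = 21.905 − 19.345 = 2.560
ΔCt(72 h) = 25.590 − 18.635 = 6.955
ΔΔCt = 6.955 − 2.560 = 4.395
Fold change = 2^(−4.395) = 0.0475

0.048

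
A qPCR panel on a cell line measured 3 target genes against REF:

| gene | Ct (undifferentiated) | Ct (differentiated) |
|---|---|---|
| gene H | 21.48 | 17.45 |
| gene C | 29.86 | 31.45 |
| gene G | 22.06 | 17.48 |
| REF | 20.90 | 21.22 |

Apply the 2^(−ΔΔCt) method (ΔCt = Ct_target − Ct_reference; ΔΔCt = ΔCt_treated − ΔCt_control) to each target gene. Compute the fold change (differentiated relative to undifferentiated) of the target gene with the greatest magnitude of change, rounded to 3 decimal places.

29.857

gene H: ΔΔCt = (17.45−21.22) − (21.48−20.90) = -3.77 − 0.58 = -4.35; fold change = 2^4.35 = 20.393
gene C: ΔΔCt = (31.45−21.22) − (29.86−20.90) = 10.23 − 8.96 = 1.27; fold change = 2^-1.27 = 0.415
gene G: ΔΔCt = (17.48−21.22) − (22.06−20.90) = -3.74 − 1.16 = -4.90; fold change = 2^4.90 = 29.857
gene G has the largest |ΔΔCt| = 4.90.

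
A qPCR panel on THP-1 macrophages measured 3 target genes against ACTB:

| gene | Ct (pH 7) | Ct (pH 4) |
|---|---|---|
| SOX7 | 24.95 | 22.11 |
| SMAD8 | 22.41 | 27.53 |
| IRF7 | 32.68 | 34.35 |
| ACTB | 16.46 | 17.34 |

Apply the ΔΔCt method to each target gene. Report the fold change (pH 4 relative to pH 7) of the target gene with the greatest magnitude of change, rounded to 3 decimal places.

SOX7: ΔΔCt = (22.11−17.34) − (24.95−16.46) = 4.77 − 8.49 = -3.72; fold change = 2^3.72 = 13.177
SMAD8: ΔΔCt = (27.53−17.34) − (22.41−16.46) = 10.19 − 5.95 = 4.24; fold change = 2^-4.24 = 0.053
IRF7: ΔΔCt = (34.35−17.34) − (32.68−16.46) = 17.01 − 16.22 = 0.79; fold change = 2^-0.79 = 0.578
SMAD8 has the largest |ΔΔCt| = 4.24.

0.053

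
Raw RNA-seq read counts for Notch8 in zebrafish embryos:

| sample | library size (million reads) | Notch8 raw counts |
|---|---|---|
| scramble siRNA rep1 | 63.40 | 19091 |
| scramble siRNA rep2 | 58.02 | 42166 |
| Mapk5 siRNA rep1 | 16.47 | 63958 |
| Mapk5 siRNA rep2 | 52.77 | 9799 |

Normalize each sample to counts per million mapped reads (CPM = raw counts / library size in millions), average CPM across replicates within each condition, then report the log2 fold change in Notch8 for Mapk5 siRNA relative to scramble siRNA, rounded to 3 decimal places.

1.985

CPM(scramble siRNA rep1) = 19091 / 63.40 = 301.1199
CPM(scramble siRNA rep2) = 42166 / 58.02 = 726.7494
CPM(Mapk5 siRNA rep1) = 63958 / 16.47 = 3883.3030
CPM(Mapk5 siRNA rep2) = 9799 / 52.77 = 185.6926
mean CPM(scramble siRNA) = 513.9346; mean CPM(Mapk5 siRNA) = 2034.4978
Fold change = 2034.4978 / 513.9346 = 3.95867
log2(3.95867) = 1.9850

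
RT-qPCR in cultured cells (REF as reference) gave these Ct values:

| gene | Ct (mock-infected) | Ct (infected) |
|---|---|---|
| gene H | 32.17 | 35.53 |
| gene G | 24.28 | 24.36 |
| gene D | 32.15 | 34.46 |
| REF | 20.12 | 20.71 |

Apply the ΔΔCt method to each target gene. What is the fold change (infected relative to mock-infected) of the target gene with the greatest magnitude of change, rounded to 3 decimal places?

gene H: ΔΔCt = (35.53−20.71) − (32.17−20.12) = 14.82 − 12.05 = 2.77; fold change = 2^-2.77 = 0.147
gene G: ΔΔCt = (24.36−20.71) − (24.28−20.12) = 3.65 − 4.16 = -0.51; fold change = 2^0.51 = 1.424
gene D: ΔΔCt = (34.46−20.71) − (32.15−20.12) = 13.75 − 12.03 = 1.72; fold change = 2^-1.72 = 0.304
gene H has the largest |ΔΔCt| = 2.77.

0.147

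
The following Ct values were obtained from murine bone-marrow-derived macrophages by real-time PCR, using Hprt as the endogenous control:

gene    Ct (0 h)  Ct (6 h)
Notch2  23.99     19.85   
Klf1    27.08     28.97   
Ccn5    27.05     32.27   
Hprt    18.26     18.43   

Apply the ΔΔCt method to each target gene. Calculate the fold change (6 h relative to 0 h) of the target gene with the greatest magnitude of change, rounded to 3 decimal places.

0.030

Notch2: ΔΔCt = (19.85−18.43) − (23.99−18.26) = 1.42 − 5.73 = -4.31; fold change = 2^4.31 = 19.835
Klf1: ΔΔCt = (28.97−18.43) − (27.08−18.26) = 10.54 − 8.82 = 1.72; fold change = 2^-1.72 = 0.304
Ccn5: ΔΔCt = (32.27−18.43) − (27.05−18.26) = 13.84 − 8.79 = 5.05; fold change = 2^-5.05 = 0.030
Ccn5 has the largest |ΔΔCt| = 5.05.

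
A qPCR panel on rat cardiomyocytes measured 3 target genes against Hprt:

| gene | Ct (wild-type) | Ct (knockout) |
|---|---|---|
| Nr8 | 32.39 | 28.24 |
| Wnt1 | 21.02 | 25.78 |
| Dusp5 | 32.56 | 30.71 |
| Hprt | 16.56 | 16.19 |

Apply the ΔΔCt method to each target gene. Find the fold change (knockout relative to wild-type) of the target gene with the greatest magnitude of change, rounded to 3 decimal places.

Nr8: ΔΔCt = (28.24−16.19) − (32.39−16.56) = 12.05 − 15.83 = -3.78; fold change = 2^3.78 = 13.737
Wnt1: ΔΔCt = (25.78−16.19) − (21.02−16.56) = 9.59 − 4.46 = 5.13; fold change = 2^-5.13 = 0.029
Dusp5: ΔΔCt = (30.71−16.19) − (32.56−16.56) = 14.52 − 16.00 = -1.48; fold change = 2^1.48 = 2.789
Wnt1 has the largest |ΔΔCt| = 5.13.

0.029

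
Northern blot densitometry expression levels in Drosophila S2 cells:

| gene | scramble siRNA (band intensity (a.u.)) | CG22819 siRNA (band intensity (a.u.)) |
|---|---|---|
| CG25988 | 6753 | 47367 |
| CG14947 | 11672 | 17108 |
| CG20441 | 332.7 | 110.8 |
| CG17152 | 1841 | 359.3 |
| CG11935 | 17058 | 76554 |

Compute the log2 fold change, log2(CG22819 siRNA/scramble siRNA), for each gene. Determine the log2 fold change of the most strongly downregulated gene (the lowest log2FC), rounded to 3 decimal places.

log2(47367/6753) = 2.810  (CG25988)
log2(17108/11672) = 0.552  (CG14947)
log2(110.8/332.7) = -1.586  (CG20441)
log2(359.3/1841) = -2.357  (CG17152)
log2(76554/17058) = 2.166  (CG11935)
CG17152 is most strongly downregulated.

-2.357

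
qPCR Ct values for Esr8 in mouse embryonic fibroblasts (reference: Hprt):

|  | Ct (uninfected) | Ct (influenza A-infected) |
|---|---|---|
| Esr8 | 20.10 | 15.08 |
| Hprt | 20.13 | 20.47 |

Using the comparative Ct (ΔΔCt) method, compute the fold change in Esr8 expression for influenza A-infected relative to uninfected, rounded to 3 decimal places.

41.070

ΔCt(uninfected) = 20.100 − 20.130 = -0.030
ΔCt(influenza A-infected) = 15.080 − 20.470 = -5.390
ΔΔCt = -5.390 − (-0.030) = -5.360
Fold change = 2^(−(-5.360)) = 2^5.360 = 41.0696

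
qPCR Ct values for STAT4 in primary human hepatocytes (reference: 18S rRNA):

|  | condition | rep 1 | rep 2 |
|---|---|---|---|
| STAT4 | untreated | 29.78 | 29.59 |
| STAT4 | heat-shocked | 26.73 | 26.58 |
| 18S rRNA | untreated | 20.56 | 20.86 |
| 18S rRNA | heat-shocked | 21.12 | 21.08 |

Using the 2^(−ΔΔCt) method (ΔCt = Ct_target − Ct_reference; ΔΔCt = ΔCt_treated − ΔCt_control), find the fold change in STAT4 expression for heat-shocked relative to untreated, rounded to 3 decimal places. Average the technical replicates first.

10.703

Mean Ct: STAT4 untreated 29.685; STAT4 heat-shocked 26.655; 18S rRNA untreated 20.710; 18S rRNA heat-shocked 21.100
ΔCt(untreated) = 29.685 − 20.710 = 8.975
ΔCt(heat-shocked) = 26.655 − 21.100 = 5.555
ΔΔCt = 5.555 − 8.975 = -3.420
Fold change = 2^(−(-3.420)) = 2^3.420 = 10.7034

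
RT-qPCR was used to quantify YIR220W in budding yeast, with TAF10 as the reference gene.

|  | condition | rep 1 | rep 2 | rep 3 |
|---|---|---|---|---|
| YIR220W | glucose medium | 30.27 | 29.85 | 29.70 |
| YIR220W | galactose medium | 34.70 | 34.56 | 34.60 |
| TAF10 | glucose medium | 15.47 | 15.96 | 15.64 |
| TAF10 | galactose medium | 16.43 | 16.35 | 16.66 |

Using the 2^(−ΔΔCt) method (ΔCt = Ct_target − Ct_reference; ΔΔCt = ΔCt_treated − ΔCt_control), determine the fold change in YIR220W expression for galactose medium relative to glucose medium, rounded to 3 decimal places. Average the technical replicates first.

Mean Ct: YIR220W glucose medium 29.940; YIR220W galactose medium 34.620; TAF10 glucose medium 15.690; TAF10 galactose medium 16.480
ΔCt(glucose medium) = 29.940 − 15.690 = 14.250
ΔCt(galactose medium) = 34.620 − 16.480 = 18.140
ΔΔCt = 18.140 − 14.250 = 3.890
Fold change = 2^(−3.890) = 0.0675

0.067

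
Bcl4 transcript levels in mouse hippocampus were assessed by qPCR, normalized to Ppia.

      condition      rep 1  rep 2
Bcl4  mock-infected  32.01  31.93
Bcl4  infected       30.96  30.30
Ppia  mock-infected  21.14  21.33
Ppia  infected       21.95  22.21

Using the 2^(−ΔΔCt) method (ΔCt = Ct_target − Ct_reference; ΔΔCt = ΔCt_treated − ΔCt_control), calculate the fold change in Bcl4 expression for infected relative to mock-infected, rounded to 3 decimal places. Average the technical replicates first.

Mean Ct: Bcl4 mock-infected 31.970; Bcl4 infected 30.630; Ppia mock-infected 21.235; Ppia infected 22.080
ΔCt(mock-infected) = 31.970 − 21.235 = 10.735
ΔCt(infected) = 30.630 − 22.080 = 8.550
ΔΔCt = 8.550 − 10.735 = -2.185
Fold change = 2^(−(-2.185)) = 2^2.185 = 4.5473

4.547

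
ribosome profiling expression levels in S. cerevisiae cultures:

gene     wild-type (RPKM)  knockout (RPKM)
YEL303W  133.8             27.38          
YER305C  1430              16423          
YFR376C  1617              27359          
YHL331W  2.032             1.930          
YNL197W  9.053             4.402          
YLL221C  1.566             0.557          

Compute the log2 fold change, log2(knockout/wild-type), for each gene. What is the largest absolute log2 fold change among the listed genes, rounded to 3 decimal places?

log2(27.38/133.8) = -2.289  (YEL303W)
log2(16423/1430) = 3.522  (YER305C)
log2(27359/1617) = 4.081  (YFR376C)
log2(1.930/2.032) = -0.074  (YHL331W)
log2(4.402/9.053) = -1.040  (YNL197W)
log2(0.557/1.566) = -1.491  (YLL221C)
The largest magnitude belongs to YFR376C.

4.081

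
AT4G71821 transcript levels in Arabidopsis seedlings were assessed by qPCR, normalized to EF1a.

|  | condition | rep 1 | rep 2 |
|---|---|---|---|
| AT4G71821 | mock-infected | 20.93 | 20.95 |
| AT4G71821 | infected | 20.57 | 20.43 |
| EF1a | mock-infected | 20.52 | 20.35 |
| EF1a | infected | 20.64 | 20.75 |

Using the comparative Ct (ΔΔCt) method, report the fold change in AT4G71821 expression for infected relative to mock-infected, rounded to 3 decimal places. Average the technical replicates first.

1.625

Mean Ct: AT4G71821 mock-infected 20.940; AT4G71821 infected 20.500; EF1a mock-infected 20.435; EF1a infected 20.695
ΔCt(mock-infected) = 20.940 − 20.435 = 0.505
ΔCt(infected) = 20.500 − 20.695 = -0.195
ΔΔCt = -0.195 − 0.505 = -0.700
Fold change = 2^(−(-0.700)) = 2^0.700 = 1.6245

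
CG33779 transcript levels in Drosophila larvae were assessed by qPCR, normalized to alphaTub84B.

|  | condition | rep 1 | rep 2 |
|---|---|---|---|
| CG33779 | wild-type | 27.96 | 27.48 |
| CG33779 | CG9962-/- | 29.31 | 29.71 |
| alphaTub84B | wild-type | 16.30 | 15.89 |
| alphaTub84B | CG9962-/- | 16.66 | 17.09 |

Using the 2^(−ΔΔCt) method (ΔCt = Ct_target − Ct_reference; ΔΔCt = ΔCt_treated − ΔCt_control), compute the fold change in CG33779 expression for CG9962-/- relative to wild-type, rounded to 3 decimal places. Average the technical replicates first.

0.497

Mean Ct: CG33779 wild-type 27.720; CG33779 CG9962-/- 29.510; alphaTub84B wild-type 16.095; alphaTub84B CG9962-/- 16.875
ΔCt(wild-type) = 27.720 − 16.095 = 11.625
ΔCt(CG9962-/-) = 29.510 − 16.875 = 12.635
ΔΔCt = 12.635 − 11.625 = 1.010
Fold change = 2^(−1.010) = 0.4965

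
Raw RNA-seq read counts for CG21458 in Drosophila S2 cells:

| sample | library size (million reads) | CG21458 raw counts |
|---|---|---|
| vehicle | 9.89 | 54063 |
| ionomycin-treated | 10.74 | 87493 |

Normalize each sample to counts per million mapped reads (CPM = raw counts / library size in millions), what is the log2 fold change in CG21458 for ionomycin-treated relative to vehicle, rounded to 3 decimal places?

0.576

CPM(vehicle) = 54063 / 9.89 = 5466.4307
CPM(ionomycin-treated) = 87493 / 10.74 = 8146.4618
Fold change = 8146.4618 / 5466.4307 = 1.49027
log2(1.49027) = 0.5756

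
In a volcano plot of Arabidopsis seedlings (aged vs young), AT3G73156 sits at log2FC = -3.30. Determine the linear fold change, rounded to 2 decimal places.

Fold change = 2^(-3.30) = 0.102
That is, AT3G73156 drops to 10.2% of the young level.

0.10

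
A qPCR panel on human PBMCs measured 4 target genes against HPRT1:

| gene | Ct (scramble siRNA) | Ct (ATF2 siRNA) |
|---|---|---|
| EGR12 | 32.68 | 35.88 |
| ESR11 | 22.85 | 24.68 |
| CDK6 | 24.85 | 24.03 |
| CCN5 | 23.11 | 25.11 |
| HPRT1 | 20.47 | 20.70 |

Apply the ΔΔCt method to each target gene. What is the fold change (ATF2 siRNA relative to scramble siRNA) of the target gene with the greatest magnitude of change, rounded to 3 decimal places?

EGR12: ΔΔCt = (35.88−20.70) − (32.68−20.47) = 15.18 − 12.21 = 2.97; fold change = 2^-2.97 = 0.128
ESR11: ΔΔCt = (24.68−20.70) − (22.85−20.47) = 3.98 − 2.38 = 1.60; fold change = 2^-1.60 = 0.330
CDK6: ΔΔCt = (24.03−20.70) − (24.85−20.47) = 3.33 − 4.38 = -1.05; fold change = 2^1.05 = 2.071
CCN5: ΔΔCt = (25.11−20.70) − (23.11−20.47) = 4.41 − 2.64 = 1.77; fold change = 2^-1.77 = 0.293
EGR12 has the largest |ΔΔCt| = 2.97.

0.128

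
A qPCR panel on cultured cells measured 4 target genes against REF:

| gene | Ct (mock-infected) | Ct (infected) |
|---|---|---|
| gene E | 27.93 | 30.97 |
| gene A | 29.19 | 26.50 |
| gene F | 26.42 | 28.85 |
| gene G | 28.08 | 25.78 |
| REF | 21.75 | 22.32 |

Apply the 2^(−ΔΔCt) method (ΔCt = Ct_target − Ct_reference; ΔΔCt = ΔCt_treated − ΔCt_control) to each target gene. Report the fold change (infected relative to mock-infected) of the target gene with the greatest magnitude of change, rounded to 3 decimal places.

9.580

gene E: ΔΔCt = (30.97−22.32) − (27.93−21.75) = 8.65 − 6.18 = 2.47; fold change = 2^-2.47 = 0.180
gene A: ΔΔCt = (26.50−22.32) − (29.19−21.75) = 4.18 − 7.44 = -3.26; fold change = 2^3.26 = 9.580
gene F: ΔΔCt = (28.85−22.32) − (26.42−21.75) = 6.53 − 4.67 = 1.86; fold change = 2^-1.86 = 0.275
gene G: ΔΔCt = (25.78−22.32) − (28.08−21.75) = 3.46 − 6.33 = -2.87; fold change = 2^2.87 = 7.311
gene A has the largest |ΔΔCt| = 3.26.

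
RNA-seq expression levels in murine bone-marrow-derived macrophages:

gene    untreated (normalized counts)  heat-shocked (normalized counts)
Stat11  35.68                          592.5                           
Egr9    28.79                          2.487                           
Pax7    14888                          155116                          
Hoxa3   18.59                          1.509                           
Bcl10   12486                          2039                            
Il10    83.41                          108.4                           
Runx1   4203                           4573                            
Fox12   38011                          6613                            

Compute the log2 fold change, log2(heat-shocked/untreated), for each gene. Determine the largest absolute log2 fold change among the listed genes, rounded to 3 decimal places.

4.054

log2(592.5/35.68) = 4.054  (Stat11)
log2(2.487/28.79) = -3.533  (Egr9)
log2(155116/14888) = 3.381  (Pax7)
log2(1.509/18.59) = -3.623  (Hoxa3)
log2(2039/12486) = -2.614  (Bcl10)
log2(108.4/83.41) = 0.378  (Il10)
log2(4573/4203) = 0.122  (Runx1)
log2(6613/38011) = -2.523  (Fox12)
The largest magnitude belongs to Stat11.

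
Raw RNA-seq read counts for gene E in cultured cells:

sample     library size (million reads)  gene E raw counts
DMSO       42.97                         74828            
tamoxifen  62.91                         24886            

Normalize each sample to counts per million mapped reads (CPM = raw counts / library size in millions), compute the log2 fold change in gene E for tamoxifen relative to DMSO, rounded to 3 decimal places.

CPM(DMSO) = 74828 / 42.97 = 1741.4010
CPM(tamoxifen) = 24886 / 62.91 = 395.5810
Fold change = 395.5810 / 1741.4010 = 0.22716
log2(0.22716) = -2.1382

-2.138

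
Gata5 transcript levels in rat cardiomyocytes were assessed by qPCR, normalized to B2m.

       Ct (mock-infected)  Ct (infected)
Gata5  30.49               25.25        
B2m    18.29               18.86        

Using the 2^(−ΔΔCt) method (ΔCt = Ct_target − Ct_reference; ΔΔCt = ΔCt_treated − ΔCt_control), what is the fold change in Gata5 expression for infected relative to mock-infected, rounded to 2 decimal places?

56.10

ΔCt(mock-infected) = 30.490 − 18.290 = 12.200
ΔCt(infected) = 25.250 − 18.860 = 6.390
ΔΔCt = 6.390 − 12.200 = -5.810
Fold change = 2^(−(-5.810)) = 2^5.810 = 56.103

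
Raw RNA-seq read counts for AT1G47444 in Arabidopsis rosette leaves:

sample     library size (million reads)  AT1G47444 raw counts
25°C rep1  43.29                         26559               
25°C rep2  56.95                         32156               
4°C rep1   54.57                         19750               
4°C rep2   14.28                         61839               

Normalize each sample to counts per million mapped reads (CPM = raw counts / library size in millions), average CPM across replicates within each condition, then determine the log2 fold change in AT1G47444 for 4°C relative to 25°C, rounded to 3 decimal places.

CPM(25°C rep1) = 26559 / 43.29 = 613.5135
CPM(25°C rep2) = 32156 / 56.95 = 564.6356
CPM(4°C rep1) = 19750 / 54.57 = 361.9205
CPM(4°C rep2) = 61839 / 14.28 = 4330.4622
mean CPM(25°C) = 589.0746; mean CPM(4°C) = 2346.1913
Fold change = 2346.1913 / 589.0746 = 3.98284
log2(3.98284) = 1.9938

1.994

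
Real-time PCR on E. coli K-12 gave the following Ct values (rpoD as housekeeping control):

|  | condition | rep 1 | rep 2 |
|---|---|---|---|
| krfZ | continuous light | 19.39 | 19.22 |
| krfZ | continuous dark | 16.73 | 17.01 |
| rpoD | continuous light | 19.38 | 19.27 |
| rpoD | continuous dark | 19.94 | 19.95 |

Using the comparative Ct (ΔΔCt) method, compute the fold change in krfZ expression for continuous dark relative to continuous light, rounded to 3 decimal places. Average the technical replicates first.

8.311

Mean Ct: krfZ continuous light 19.305; krfZ continuous dark 16.870; rpoD continuous light 19.325; rpoD continuous dark 19.945
ΔCt(continuous light) = 19.305 − 19.325 = -0.020
ΔCt(continuous dark) = 16.870 − 19.945 = -3.075
ΔΔCt = -3.075 − (-0.020) = -3.055
Fold change = 2^(−(-3.055)) = 2^3.055 = 8.3109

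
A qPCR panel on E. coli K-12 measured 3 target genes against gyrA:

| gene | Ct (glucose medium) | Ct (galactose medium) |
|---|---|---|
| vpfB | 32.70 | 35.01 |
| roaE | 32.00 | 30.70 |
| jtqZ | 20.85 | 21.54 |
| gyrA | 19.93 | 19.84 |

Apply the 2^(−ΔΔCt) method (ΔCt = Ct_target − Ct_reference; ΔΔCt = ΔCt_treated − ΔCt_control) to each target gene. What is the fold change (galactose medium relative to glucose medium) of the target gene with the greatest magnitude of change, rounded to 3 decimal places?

0.189

vpfB: ΔΔCt = (35.01−19.84) − (32.70−19.93) = 15.17 − 12.77 = 2.40; fold change = 2^-2.40 = 0.189
roaE: ΔΔCt = (30.70−19.84) − (32.00−19.93) = 10.86 − 12.07 = -1.21; fold change = 2^1.21 = 2.313
jtqZ: ΔΔCt = (21.54−19.84) − (20.85−19.93) = 1.70 − 0.92 = 0.78; fold change = 2^-0.78 = 0.582
vpfB has the largest |ΔΔCt| = 2.40.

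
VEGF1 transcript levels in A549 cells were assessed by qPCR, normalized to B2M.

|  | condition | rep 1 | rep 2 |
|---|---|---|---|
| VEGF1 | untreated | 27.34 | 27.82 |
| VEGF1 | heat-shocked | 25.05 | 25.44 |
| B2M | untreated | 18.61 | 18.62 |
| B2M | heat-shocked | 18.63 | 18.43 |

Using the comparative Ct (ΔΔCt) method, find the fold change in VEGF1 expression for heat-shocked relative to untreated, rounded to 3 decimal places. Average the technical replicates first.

Mean Ct: VEGF1 untreated 27.580; VEGF1 heat-shocked 25.245; B2M untreated 18.615; B2M heat-shocked 18.530
ΔCt(untreated) = 27.580 − 18.615 = 8.965
ΔCt(heat-shocked) = 25.245 − 18.530 = 6.715
ΔΔCt = 6.715 − 8.965 = -2.250
Fold change = 2^(−(-2.250)) = 2^2.250 = 4.7568

4.757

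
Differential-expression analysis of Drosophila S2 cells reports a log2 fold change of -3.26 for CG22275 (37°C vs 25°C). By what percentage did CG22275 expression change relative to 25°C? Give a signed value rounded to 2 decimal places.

Fold change = 2^(-3.26) = 0.1044
Percent change = (FC − 1) × 100% = (0.1044 − 1) × 100 = -89.56%

-89.56%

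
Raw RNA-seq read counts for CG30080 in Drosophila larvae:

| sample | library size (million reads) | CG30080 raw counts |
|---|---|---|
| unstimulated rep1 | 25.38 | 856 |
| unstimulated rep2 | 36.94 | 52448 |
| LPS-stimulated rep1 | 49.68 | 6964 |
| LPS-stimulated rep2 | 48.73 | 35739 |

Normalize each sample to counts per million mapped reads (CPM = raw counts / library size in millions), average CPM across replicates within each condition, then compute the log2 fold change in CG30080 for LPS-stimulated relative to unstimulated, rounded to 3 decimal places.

CPM(unstimulated rep1) = 856 / 25.38 = 33.7273
CPM(unstimulated rep2) = 52448 / 36.94 = 1419.8159
CPM(LPS-stimulated rep1) = 6964 / 49.68 = 140.1771
CPM(LPS-stimulated rep2) = 35739 / 48.73 = 733.4086
mean CPM(unstimulated) = 726.7716; mean CPM(LPS-stimulated) = 436.7929
Fold change = 436.7929 / 726.7716 = 0.60100
log2(0.60100) = -0.7346

-0.735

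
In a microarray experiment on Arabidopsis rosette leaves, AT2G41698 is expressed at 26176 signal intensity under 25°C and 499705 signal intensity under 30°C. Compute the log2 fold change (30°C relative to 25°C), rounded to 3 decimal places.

Fold change = 499705 / 26176 = 19.0902
log2(19.0902) = 4.2548

4.255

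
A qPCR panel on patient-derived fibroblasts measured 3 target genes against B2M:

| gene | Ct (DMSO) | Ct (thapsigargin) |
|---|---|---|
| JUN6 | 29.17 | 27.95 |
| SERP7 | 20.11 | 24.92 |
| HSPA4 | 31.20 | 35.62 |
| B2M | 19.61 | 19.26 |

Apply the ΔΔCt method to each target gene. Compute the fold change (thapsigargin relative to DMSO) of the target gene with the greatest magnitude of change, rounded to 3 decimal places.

JUN6: ΔΔCt = (27.95−19.26) − (29.17−19.61) = 8.69 − 9.56 = -0.87; fold change = 2^0.87 = 1.828
SERP7: ΔΔCt = (24.92−19.26) − (20.11−19.61) = 5.66 − 0.50 = 5.16; fold change = 2^-5.16 = 0.028
HSPA4: ΔΔCt = (35.62−19.26) − (31.20−19.61) = 16.36 − 11.59 = 4.77; fold change = 2^-4.77 = 0.037
SERP7 has the largest |ΔΔCt| = 5.16.

0.028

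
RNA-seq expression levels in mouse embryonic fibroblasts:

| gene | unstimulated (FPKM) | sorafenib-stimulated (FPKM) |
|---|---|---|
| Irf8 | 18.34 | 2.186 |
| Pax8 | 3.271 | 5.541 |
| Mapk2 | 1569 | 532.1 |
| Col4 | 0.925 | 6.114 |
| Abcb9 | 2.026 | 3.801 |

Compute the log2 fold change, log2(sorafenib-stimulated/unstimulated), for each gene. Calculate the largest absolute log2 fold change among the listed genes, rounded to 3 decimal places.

3.069

log2(2.186/18.34) = -3.069  (Irf8)
log2(5.541/3.271) = 0.760  (Pax8)
log2(532.1/1569) = -1.560  (Mapk2)
log2(6.114/0.925) = 2.725  (Col4)
log2(3.801/2.026) = 0.908  (Abcb9)
The largest magnitude belongs to Irf8.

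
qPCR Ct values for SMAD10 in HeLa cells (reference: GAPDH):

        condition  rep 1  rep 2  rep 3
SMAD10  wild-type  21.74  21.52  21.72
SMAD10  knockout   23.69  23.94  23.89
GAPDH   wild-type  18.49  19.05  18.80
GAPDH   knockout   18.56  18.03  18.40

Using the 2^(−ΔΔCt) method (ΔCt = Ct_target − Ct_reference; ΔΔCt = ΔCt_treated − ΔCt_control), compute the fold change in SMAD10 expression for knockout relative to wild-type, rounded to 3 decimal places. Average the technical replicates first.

Mean Ct: SMAD10 wild-type 21.660; SMAD10 knockout 23.840; GAPDH wild-type 18.780; GAPDH knockout 18.330
ΔCt(wild-type) = 21.660 − 18.780 = 2.880
ΔCt(knockout) = 23.840 − 18.330 = 5.510
ΔΔCt = 5.510 − 2.880 = 2.630
Fold change = 2^(−2.630) = 0.1615

0.162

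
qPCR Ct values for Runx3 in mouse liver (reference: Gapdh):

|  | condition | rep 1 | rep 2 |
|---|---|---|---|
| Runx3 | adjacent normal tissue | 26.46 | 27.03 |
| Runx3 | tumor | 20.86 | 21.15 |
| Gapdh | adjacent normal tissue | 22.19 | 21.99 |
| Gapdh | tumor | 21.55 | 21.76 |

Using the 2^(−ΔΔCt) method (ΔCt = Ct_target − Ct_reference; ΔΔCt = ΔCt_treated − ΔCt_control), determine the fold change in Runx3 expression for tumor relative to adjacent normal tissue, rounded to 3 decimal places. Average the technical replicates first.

Mean Ct: Runx3 adjacent normal tissue 26.745; Runx3 tumor 21.005; Gapdh adjacent normal tissue 22.090; Gapdh tumor 21.655
ΔCt(adjacent normal tissue) = 26.745 − 22.090 = 4.655
ΔCt(tumor) = 21.005 − 21.655 = -0.650
ΔΔCt = -0.650 − 4.655 = -5.305
Fold change = 2^(−(-5.305)) = 2^5.305 = 39.5334

39.533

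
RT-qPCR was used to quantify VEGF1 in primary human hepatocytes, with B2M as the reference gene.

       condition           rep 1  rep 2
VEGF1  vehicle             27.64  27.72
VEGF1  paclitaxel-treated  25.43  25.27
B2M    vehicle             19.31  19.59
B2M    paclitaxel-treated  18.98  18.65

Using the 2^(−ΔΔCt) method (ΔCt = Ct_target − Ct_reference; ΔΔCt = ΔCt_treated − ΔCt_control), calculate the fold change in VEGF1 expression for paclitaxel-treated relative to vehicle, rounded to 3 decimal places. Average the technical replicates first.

3.238

Mean Ct: VEGF1 vehicle 27.680; VEGF1 paclitaxel-treated 25.350; B2M vehicle 19.450; B2M paclitaxel-treated 18.815
ΔCt(vehicle) = 27.680 − 19.450 = 8.230
ΔCt(paclitaxel-treated) = 25.350 − 18.815 = 6.535
ΔΔCt = 6.535 − 8.230 = -1.695
Fold change = 2^(−(-1.695)) = 2^1.695 = 3.2378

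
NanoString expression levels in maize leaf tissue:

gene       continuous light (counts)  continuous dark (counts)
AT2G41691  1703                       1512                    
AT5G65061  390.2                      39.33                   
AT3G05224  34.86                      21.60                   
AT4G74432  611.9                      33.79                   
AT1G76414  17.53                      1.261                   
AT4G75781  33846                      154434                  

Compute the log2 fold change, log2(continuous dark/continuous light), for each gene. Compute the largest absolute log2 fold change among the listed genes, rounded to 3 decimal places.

4.179

log2(1512/1703) = -0.172  (AT2G41691)
log2(39.33/390.2) = -3.311  (AT5G65061)
log2(21.60/34.86) = -0.691  (AT3G05224)
log2(33.79/611.9) = -4.179  (AT4G74432)
log2(1.261/17.53) = -3.797  (AT1G76414)
log2(154434/33846) = 2.190  (AT4G75781)
The largest magnitude belongs to AT4G74432.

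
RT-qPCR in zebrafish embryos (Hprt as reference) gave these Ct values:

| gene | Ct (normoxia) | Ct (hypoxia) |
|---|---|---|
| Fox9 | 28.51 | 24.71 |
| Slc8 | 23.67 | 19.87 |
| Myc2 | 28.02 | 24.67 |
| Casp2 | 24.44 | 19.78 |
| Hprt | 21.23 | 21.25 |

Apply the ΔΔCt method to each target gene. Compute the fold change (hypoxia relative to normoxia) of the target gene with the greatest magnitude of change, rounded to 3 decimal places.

Fox9: ΔΔCt = (24.71−21.25) − (28.51−21.23) = 3.46 − 7.28 = -3.82; fold change = 2^3.82 = 14.123
Slc8: ΔΔCt = (19.87−21.25) − (23.67−21.23) = -1.38 − 2.44 = -3.82; fold change = 2^3.82 = 14.123
Myc2: ΔΔCt = (24.67−21.25) − (28.02−21.23) = 3.42 − 6.79 = -3.37; fold change = 2^3.37 = 10.339
Casp2: ΔΔCt = (19.78−21.25) − (24.44−21.23) = -1.47 − 3.21 = -4.68; fold change = 2^4.68 = 25.634
Casp2 has the largest |ΔΔCt| = 4.68.

25.634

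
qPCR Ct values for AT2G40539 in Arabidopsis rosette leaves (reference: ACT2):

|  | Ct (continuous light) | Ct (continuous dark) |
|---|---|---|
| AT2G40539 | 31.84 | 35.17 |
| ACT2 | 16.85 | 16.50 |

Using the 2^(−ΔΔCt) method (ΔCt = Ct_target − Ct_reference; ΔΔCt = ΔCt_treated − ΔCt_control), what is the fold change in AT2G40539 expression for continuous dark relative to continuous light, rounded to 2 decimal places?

0.08

ΔCt(continuous light) = 31.840 − 16.850 = 14.990
ΔCt(continuous dark) = 35.170 − 16.500 = 18.670
ΔΔCt = 18.670 − 14.990 = 3.680
Fold change = 2^(−3.680) = 0.078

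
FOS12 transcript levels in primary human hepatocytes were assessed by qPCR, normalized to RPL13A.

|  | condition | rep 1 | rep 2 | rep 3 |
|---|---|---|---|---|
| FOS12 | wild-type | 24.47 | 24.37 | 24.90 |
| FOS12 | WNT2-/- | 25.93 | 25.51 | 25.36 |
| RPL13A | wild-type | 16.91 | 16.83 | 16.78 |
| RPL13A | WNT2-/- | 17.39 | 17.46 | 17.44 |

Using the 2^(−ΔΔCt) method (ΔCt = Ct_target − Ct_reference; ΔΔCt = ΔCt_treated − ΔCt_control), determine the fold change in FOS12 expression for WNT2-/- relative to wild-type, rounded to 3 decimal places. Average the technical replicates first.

0.742

Mean Ct: FOS12 wild-type 24.580; FOS12 WNT2-/- 25.600; RPL13A wild-type 16.840; RPL13A WNT2-/- 17.430
ΔCt(wild-type) = 24.580 − 16.840 = 7.740
ΔCt(WNT2-/-) = 25.600 − 17.430 = 8.170
ΔΔCt = 8.170 − 7.740 = 0.430
Fold change = 2^(−0.430) = 0.7423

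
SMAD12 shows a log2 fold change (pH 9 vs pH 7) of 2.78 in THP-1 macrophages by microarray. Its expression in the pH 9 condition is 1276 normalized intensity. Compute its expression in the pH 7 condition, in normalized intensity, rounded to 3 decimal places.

Fold change = 2^(2.78) = 6.8685
pH 7 expression = 1276 / 6.8685 = 185.775

185.775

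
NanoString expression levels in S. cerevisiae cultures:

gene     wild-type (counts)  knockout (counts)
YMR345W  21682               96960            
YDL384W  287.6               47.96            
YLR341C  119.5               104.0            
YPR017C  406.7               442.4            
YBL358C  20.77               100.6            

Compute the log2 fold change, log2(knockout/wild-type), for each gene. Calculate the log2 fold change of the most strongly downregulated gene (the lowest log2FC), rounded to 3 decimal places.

log2(96960/21682) = 2.161  (YMR345W)
log2(47.96/287.6) = -2.584  (YDL384W)
log2(104.0/119.5) = -0.200  (YLR341C)
log2(442.4/406.7) = 0.121  (YPR017C)
log2(100.6/20.77) = 2.276  (YBL358C)
YDL384W is most strongly downregulated.

-2.584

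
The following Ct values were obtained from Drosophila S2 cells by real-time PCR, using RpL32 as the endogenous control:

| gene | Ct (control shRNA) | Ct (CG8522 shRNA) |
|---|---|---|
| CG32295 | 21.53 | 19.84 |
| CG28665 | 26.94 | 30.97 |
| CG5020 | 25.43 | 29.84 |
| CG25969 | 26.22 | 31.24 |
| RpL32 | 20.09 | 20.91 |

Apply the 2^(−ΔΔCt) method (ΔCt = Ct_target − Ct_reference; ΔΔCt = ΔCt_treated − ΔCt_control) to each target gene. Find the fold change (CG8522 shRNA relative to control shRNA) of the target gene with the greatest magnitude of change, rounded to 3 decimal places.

0.054

CG32295: ΔΔCt = (19.84−20.91) − (21.53−20.09) = -1.07 − 1.44 = -2.51; fold change = 2^2.51 = 5.696
CG28665: ΔΔCt = (30.97−20.91) − (26.94−20.09) = 10.06 − 6.85 = 3.21; fold change = 2^-3.21 = 0.108
CG5020: ΔΔCt = (29.84−20.91) − (25.43−20.09) = 8.93 − 5.34 = 3.59; fold change = 2^-3.59 = 0.083
CG25969: ΔΔCt = (31.24−20.91) − (26.22−20.09) = 10.33 − 6.13 = 4.20; fold change = 2^-4.20 = 0.054
CG25969 has the largest |ΔΔCt| = 4.20.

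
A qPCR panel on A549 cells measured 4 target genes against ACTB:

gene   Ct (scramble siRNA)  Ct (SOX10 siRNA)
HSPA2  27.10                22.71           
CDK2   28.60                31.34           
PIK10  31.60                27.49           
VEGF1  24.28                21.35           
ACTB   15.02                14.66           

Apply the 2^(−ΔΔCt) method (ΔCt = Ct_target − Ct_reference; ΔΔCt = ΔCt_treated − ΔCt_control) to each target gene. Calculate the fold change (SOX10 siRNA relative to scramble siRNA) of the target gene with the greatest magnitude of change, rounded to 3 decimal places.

16.336

HSPA2: ΔΔCt = (22.71−14.66) − (27.10−15.02) = 8.05 − 12.08 = -4.03; fold change = 2^4.03 = 16.336
CDK2: ΔΔCt = (31.34−14.66) − (28.60−15.02) = 16.68 − 13.58 = 3.10; fold change = 2^-3.10 = 0.117
PIK10: ΔΔCt = (27.49−14.66) − (31.60−15.02) = 12.83 − 16.58 = -3.75; fold change = 2^3.75 = 13.454
VEGF1: ΔΔCt = (21.35−14.66) − (24.28−15.02) = 6.69 − 9.26 = -2.57; fold change = 2^2.57 = 5.938
HSPA2 has the largest |ΔΔCt| = 4.03.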